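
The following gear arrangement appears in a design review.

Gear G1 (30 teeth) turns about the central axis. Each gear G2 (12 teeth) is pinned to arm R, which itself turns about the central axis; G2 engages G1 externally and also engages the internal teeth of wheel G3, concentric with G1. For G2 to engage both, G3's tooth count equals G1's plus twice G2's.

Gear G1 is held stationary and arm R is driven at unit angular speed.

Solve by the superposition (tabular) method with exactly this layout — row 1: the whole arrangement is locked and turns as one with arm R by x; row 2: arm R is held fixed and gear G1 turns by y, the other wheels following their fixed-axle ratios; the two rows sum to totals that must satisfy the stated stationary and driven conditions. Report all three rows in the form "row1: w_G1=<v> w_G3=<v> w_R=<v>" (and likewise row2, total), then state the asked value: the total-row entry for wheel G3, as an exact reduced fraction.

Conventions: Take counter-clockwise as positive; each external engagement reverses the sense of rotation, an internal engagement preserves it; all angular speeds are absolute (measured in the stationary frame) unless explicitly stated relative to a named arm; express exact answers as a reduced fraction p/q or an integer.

row1: w_G1=1 w_G3=1 w_R=1
row2: w_G1=-1 w_G3=5/9 w_R=0
total: w_G1=0 w_G3=14/9 w_R=1
asked value: 14/9

topology: planetary set — G1 30T / G2 12T / G3 54T, arm = carrier (Willis)
row 1: whole set turns with the arm by x
superposition row 2 [arm held]: sun y, ring −(30/54)·y, arm 0
boundary: total ω_sun = x + y = 0 and total ω_arm = x = 1  ⇒  y = -1, x = 1
row 2 ring = −(30/54)·(-1) = 5/9
totals (row 1 + row 2): sun 1 + (-1) = 0, ring 1 + 5/9 = 14/9, arm 1 + 0 = 1
asked cell (total, ring) = 14/9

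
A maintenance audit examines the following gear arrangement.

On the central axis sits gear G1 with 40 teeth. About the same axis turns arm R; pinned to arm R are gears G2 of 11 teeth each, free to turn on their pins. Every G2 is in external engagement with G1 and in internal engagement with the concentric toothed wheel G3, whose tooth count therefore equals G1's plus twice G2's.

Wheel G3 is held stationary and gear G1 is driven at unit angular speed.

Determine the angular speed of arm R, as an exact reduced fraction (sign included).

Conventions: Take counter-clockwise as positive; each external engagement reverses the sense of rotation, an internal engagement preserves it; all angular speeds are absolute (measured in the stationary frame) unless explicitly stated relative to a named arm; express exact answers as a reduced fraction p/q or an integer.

20/51

class = planetary set [G3 = 40+2·11 = 62; Willis about the carrier]
ring teeth: 40 + 2·11 = 62
40(ω_sun−ω_arm) = −62(ω_ring−ω_arm),  ω_ring = 0, ω_sun = 1
40(1−ω_arm) = −62(0−ω_arm)  ⇒  102·ω_arm = 40  ⇒  ω_arm = 20/51
exact speed ratio = 20/51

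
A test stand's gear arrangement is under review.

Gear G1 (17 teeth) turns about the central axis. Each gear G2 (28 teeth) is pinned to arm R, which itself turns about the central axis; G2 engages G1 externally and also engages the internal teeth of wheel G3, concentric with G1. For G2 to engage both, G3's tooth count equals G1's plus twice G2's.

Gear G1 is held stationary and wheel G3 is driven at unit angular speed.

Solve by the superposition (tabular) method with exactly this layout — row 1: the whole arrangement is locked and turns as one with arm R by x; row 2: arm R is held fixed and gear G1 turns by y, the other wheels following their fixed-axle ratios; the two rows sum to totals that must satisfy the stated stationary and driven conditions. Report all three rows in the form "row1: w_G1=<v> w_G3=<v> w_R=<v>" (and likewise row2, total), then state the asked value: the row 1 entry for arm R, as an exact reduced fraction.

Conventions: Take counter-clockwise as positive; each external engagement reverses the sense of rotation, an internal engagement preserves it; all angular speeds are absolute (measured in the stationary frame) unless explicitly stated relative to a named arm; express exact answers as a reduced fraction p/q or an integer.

row1: w_G1=73/90 w_G3=73/90 w_R=73/90
row2: w_G1=-73/90 w_G3=17/90 w_R=0
total: w_G1=0 w_G3=1 w_R=73/90
asked value: 73/90

class = planetary set [G3 = 17+2·28 = 73; Willis about the carrier]
row 1 (train locked, turned with arm): all members turn x
row 2 — arm fixed, fixed-axis ratios: sun y, ring −(17/73)·y, arm 0
boundary: total ω_sun = x + y = 0 and total ω_ring = x − (17/73)·y = 1  ⇒  y = -73/90, x = 73/90
row 2 ring = −(17/73)·(-73/90) = 17/90
totals (row 1 + row 2): sun 73/90 + (-73/90) = 0, ring 73/90 + 17/90 = 1, arm 73/90 + 0 = 73/90
asked cell (row1, arm) = 73/90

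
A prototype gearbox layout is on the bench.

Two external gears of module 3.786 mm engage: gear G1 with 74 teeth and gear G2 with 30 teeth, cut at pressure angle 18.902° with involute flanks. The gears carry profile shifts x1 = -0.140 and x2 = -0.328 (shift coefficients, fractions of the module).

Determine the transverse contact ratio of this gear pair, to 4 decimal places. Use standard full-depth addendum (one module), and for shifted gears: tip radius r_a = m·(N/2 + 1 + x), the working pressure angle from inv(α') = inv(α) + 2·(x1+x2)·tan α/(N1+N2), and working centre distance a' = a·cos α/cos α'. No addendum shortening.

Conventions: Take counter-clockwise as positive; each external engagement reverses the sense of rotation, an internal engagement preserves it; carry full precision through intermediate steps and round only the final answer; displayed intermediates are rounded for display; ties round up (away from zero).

1.9522

single-mesh involute tooth geometry (74T engaging 30T at module 3.786)
base radii: r_b1 = 132.527945, r_b2 = 53.727545
tip radii: r_a1 = 143.337960, r_a2 = 59.334192
inv(α') = inv(18.902°) + 2·(-0.140-0.328)·tan α/(74+30) = 0.00943165  ⇒  α' = 17.24566°
a' = a·cos α / cos α' = 196.8720·cos 18.902°/cos 17.24566° = 195.023264
action lengths: √(r_a1²−r_b1²) = 54.608740, √(r_a2²−r_b2²) = 25.177315
base pitch p_b = π·m·cos α = 11.252671
CR = (54.608740 + 25.177315 − 195.023264·sin 17.24566°)/11.252671 = 1.952218
contact ratio ≈ 1.9522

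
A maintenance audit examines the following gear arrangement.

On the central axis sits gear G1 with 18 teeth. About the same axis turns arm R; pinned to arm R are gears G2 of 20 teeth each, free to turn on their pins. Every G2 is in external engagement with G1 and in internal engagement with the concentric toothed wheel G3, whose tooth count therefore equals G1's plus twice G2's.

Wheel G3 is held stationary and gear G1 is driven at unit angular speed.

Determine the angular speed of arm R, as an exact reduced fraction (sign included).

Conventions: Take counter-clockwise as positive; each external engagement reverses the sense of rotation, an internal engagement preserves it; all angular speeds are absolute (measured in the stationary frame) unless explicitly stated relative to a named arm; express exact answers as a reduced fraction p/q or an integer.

class = planetary set [G3 = 18+2·20 = 58; Willis about the carrier]
ring teeth: 18 + 2·20 = 58
18(ω_sun−ω_arm) = −58(ω_ring−ω_arm),  ω_ring = 0, ω_sun = 1
18(1−ω_arm) = −58(0−ω_arm)  ⇒  76·ω_arm = 18  ⇒  ω_arm = 9/38
exact speed ratio = 9/38

9/38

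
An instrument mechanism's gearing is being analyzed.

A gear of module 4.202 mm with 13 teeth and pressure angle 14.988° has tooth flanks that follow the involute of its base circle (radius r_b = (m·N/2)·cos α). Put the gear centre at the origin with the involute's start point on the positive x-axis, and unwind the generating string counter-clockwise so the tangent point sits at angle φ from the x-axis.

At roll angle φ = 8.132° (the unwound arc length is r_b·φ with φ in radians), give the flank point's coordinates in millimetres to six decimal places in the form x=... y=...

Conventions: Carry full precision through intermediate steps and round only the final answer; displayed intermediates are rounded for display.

single-mesh involute tooth geometry (13T wheel at module 4.202)
pitch radius r_p = m·N/2 = 4.202·13/2 = 27.313000
base radius r_b = r_p·cos α = 27.313000·cos 14.988° = 26.383812
roll angle φ = 8.132° = 0.14193017 rad
x = r_b·(cos φ + φ·sin φ) = 26.648215
y = r_b·(sin φ − φ·cos φ) = 0.025094

x=26.648215 y=0.025094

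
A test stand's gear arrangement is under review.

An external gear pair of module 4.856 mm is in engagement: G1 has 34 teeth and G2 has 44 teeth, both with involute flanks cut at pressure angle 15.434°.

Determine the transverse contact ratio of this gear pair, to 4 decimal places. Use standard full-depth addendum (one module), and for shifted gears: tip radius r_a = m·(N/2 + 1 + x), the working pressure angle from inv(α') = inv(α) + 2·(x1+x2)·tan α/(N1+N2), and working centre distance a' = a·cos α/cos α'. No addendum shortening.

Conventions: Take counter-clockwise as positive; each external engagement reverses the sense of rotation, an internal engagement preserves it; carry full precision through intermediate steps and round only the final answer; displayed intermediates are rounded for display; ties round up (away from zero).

1.9723

topology: single-mesh involute geometry — m = 4.856, 34T/44T pair
base radii: r_b1 = 79.574981, r_b2 = 102.979387
tip radii: r_a1 = 87.408000, r_a2 = 111.688000
no profile shift: α' = α, a' = a
action lengths: √(r_a1²−r_b1²) = 36.166018, √(r_a2²−r_b2²) = 43.237197
base pitch p_b = π·m·cos α = 14.705422
CR = (36.166018 + 43.237197 − 189.384000·sin 15.43400°)/14.705422 = 1.972252
contact ratio ≈ 1.9723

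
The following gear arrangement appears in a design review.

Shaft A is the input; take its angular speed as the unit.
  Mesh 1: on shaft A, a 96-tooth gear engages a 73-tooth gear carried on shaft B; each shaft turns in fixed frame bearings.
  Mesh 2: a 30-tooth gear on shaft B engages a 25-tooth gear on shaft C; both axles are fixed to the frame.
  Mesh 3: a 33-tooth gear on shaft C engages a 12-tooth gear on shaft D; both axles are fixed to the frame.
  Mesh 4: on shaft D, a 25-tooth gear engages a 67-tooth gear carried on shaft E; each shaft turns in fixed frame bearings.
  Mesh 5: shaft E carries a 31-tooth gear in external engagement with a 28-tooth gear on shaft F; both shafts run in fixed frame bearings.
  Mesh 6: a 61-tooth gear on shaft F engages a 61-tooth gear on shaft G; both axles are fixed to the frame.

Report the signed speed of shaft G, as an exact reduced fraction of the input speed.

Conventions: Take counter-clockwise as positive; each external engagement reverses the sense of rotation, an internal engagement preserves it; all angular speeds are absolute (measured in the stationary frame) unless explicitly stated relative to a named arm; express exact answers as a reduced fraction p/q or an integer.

61380/34237

6-mesh fixed-axis compound train (all bearings frame-fixed)
mesh 1 [96T→73T]: |ω|/ω_in = 1×96/73 = 96/73, sense flips to −
mesh 2 [30T→25T]: |ω|/ω_in = (96/73)×30/25 = 576/365, sense flips to +
mesh 3 [33T→12T]: |ω|/ω_in = (576/365)×33/12 = 1584/365, sense flips to −
mesh 4 [25T→67T]: |ω|/ω_in = (1584/365)×25/67 = 7920/4891, sense flips to +
mesh 5 [31T→28T]: |ω|/ω_in = (7920/4891)×31/28 = 61380/34237, sense flips to −
mesh 6 [61T→61T]: |ω|/ω_in = (61380/34237)×61/61 = 61380/34237, sense flips to +
signed output speed (× input speed) = 61380/34237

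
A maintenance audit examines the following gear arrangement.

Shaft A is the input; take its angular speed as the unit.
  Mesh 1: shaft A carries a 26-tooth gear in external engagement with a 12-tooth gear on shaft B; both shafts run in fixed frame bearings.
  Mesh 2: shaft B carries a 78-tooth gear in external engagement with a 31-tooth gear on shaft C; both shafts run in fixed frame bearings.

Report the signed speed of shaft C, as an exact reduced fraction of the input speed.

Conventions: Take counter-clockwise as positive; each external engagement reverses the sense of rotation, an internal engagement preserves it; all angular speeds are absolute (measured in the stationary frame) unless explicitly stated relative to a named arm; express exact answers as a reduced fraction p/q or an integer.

2-mesh fixed-axis compound train (all bearings frame-fixed)
mesh 1 [26T→12T]: |ω|/ω_in = 1×26/12 = 13/6, sense flips to −
mesh 2 [78T→31T]: |ω|/ω_in = (13/6)×78/31 = 169/31, sense flips to +
signed output speed (× input speed) = 169/31

169/31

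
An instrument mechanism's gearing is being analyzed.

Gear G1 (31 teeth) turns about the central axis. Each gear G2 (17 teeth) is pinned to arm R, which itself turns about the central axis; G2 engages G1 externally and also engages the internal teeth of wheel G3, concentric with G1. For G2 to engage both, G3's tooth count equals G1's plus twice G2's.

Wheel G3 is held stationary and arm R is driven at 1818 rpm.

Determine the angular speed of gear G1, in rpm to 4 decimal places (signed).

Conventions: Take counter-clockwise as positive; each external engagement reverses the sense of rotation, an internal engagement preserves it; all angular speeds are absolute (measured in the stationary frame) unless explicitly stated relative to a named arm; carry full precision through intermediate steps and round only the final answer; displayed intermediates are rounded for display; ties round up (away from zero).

+5629.9355 rpm

class = planetary set [G3 = 31+2·17 = 65; Willis about the carrier]
normalise by the input: solve with ω_arm = 1, then scale by 1818 rpm
ring teeth: 31 + 2·17 = 65
31(ω_sun−ω_arm) = −65(ω_ring−ω_arm),  ω_ring = 0, ω_arm = 1
ω_sun = 1 − (65/31)(0−1) = 96/31
scale: ω_sun = 96/31 × 1818 rpm = +5629.9355 rpm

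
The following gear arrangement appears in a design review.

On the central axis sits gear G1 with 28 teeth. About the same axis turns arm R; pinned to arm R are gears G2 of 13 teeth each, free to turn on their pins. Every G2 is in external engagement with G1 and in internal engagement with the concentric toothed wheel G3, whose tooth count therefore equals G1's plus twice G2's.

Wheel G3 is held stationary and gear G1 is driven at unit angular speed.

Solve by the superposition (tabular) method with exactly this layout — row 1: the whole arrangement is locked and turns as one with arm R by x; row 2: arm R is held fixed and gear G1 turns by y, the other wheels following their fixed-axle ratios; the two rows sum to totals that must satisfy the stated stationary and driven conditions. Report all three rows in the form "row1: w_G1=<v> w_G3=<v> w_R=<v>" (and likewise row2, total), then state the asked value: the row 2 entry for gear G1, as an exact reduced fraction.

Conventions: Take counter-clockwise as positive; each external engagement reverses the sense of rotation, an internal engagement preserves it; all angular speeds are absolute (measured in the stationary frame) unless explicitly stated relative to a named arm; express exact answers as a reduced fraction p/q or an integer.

row1: w_G1=14/41 w_G3=14/41 w_R=14/41
row2: w_G1=27/41 w_G3=-14/41 w_R=0
total: w_G1=1 w_G3=0 w_R=14/41
asked value: 27/41

recognized (axles ride arm R): planetary set, 28/13/54 teeth
row 1: whole set turns with the arm by x
row 2 — arm fixed, fixed-axis ratios: sun y, ring −(28/54)·y, arm 0
boundary: total ω_ring = x − (28/54)·y = 0 and total ω_sun = x + y = 1  ⇒  y = 27/41, x = 14/41
row 2 ring = −(28/54)·27/41 = -14/41
totals (row 1 + row 2): sun 14/41 + 27/41 = 1, ring 14/41 + (-14/41) = 0, arm 14/41 + 0 = 14/41
asked cell (row2, sun) = 27/41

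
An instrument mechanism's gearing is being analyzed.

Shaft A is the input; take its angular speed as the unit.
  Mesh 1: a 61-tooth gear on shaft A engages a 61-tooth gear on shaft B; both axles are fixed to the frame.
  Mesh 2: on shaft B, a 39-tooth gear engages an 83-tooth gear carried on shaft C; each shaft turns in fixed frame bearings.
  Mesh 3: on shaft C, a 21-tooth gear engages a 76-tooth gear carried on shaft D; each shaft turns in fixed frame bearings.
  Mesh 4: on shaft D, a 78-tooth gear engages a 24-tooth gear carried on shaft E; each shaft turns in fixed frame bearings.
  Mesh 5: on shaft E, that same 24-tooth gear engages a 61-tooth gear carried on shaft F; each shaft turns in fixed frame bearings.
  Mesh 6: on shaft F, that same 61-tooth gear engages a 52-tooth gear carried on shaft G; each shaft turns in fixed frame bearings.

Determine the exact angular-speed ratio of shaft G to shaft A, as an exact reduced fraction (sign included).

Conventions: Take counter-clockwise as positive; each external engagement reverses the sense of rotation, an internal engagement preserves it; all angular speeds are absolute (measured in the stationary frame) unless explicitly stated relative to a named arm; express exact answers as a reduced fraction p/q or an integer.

2457/12616

class = fixed-axis compound train [6 meshes; 6 ratios multiply, 6 sense flips]
mesh 1 [61T→61T]: running ratio 1, sense −
mesh 2 [39T→83T]: running ratio 39/83, sense +
mesh 3 [21T→76T]: running ratio 819/6308, sense −
mesh 4 [78T→24T]: running ratio 10647/25232, sense +
mesh 5 [24T→61T]: running ratio 31941/192394, sense −
mesh 6 [61T→52T]: running ratio 2457/12616, sense +
ω_out/ω_in = 2457/12616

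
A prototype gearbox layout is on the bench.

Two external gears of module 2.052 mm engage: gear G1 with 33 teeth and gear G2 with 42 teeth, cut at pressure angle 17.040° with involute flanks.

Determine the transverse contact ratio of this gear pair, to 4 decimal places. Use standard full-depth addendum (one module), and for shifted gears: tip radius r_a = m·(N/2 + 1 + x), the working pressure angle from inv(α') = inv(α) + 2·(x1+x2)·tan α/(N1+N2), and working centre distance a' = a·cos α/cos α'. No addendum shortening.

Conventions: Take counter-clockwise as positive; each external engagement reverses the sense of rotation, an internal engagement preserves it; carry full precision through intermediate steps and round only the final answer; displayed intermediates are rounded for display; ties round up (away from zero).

1.8573

single-mesh involute tooth geometry (33T engaging 42T at module 2.052)
base radii: r_b1 = 32.371648, r_b2 = 41.200279
tip radii: r_a1 = 35.910000, r_a2 = 45.144000
no profile shift: α' = α, a' = a
action lengths: √(r_a1²−r_b1²) = 15.543633, √(r_a2²−r_b2²) = 18.453123
base pitch p_b = π·m·cos α = 6.163547
CR = (15.543633 + 18.453123 − 76.950000·sin 17.04000°)/6.163547 = 1.857272
contact ratio ≈ 1.8573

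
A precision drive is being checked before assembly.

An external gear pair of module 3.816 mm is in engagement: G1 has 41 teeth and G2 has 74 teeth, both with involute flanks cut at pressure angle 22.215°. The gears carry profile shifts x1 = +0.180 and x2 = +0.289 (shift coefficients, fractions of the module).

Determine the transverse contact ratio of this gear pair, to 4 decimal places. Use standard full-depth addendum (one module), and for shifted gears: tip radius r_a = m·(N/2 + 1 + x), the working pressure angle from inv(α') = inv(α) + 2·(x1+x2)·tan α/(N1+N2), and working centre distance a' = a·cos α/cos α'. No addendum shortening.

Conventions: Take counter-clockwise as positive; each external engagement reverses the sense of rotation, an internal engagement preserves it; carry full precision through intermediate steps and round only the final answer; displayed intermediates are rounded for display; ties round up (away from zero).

1.6043

recognized (one external pair, fixed centres): single-mesh tooth geometry, m = 3.816, N1 = 41, N2 = 74
base radii: r_b1 = 72.421263, r_b2 = 130.711549
tip radii: r_a1 = 82.730880, r_a2 = 146.110824
inv(α') = inv(22.215°) + 2·(+0.180+0.289)·tan α/(41+74) = 0.02400409  ⇒  α' = 23.29931°
a' = a·cos α / cos α' = 219.4200·cos 22.215°/cos 23.29931° = 221.168879
action lengths: √(r_a1²−r_b1²) = 39.994488, √(r_a2²−r_b2²) = 65.290611
base pitch p_b = π·m·cos α = 11.098444
CR = (39.994488 + 65.290611 − 221.168879·sin 23.29931°)/11.098444 = 1.604297
contact ratio ≈ 1.6043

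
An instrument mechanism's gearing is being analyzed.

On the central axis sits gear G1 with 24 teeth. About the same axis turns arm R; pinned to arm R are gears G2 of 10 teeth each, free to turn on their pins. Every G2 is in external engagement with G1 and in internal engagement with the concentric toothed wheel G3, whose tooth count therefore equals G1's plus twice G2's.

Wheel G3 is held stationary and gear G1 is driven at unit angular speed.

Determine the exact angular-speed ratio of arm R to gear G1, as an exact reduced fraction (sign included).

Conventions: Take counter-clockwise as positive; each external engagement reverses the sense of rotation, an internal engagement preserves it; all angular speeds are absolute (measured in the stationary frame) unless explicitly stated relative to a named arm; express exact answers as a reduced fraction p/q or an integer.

6/17

planetary set (24T centre, 10T on arm, 44T internal) — Willis relation
ring teeth: 24 + 2·10 = 44
24(ω_sun−ω_arm) = −44(ω_ring−ω_arm),  ω_ring = 0, ω_sun = 1
24(1−ω_arm) = −44(0−ω_arm)  ⇒  68·ω_arm = 24  ⇒  ω_arm = 6/17
ω_out/ω_in = 6/17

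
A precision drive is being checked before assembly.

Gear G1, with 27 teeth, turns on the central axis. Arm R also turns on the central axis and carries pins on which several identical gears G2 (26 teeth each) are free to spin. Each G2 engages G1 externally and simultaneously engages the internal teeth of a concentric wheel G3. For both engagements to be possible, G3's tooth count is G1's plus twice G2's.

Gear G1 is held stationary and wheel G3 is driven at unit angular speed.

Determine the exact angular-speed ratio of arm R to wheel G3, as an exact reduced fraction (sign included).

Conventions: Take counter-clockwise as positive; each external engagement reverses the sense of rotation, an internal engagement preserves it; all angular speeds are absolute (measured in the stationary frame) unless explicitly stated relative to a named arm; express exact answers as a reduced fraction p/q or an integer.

79/106

recognized (axles ride arm R): planetary set, 27/26/79 teeth
ring teeth: 27 + 2·26 = 79
27(ω_sun−ω_arm) = −79(ω_ring−ω_arm),  ω_sun = 0, ω_ring = 1
27(0−ω_arm) = −79(1−ω_arm)  ⇒  106·ω_arm = 79  ⇒  ω_arm = 79/106
ω_out/ω_in = 79/106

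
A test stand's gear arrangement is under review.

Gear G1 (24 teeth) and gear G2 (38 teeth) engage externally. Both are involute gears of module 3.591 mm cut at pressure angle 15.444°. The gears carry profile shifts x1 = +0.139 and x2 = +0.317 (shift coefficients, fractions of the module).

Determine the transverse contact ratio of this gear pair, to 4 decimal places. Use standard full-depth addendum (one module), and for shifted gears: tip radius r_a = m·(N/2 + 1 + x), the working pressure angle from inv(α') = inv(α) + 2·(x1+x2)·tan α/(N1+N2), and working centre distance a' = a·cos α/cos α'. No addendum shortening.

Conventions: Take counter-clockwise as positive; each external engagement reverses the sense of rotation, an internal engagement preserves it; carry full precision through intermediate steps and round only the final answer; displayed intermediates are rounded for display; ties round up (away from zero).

1.7542

class = single-mesh tooth geometry [involute pair 24T × 38T, m = 3.591]
base radii: r_b1 = 41.535999, r_b2 = 65.765332
tip radii: r_a1 = 47.182149, r_a2 = 72.958347
inv(α') = inv(15.444°) + 2·(+0.139+0.317)·tan α/(24+38) = 0.01078750  ⇒  α' = 18.01468°
a' = a·cos α / cos α' = 111.3210·cos 15.444°/cos 18.01468° = 112.832692
action lengths: √(r_a1²−r_b1²) = 22.381152, √(r_a2²−r_b2²) = 31.588630
base pitch p_b = π·m·cos α = 10.874099
CR = (22.381152 + 31.588630 − 112.832692·sin 18.01468°)/10.874099 = 1.754175
contact ratio ≈ 1.7542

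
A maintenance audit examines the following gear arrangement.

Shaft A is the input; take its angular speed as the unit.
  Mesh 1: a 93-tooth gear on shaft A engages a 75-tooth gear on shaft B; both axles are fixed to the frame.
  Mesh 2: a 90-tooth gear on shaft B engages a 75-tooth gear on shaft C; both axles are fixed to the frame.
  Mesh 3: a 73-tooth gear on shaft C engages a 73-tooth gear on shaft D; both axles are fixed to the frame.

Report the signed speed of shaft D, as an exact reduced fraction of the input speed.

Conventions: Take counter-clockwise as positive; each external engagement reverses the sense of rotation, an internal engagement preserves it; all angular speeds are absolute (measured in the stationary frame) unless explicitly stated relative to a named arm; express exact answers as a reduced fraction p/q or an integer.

3-mesh fixed-axis compound train (all bearings frame-fixed)
mesh 1 [93T→75T]: |ω|/ω_in = 1×93/75 = 31/25, sense flips to −
mesh 2 [90T→75T]: |ω|/ω_in = (31/25)×90/75 = 186/125, sense flips to +
mesh 3 [73T→73T]: |ω|/ω_in = (186/125)×73/73 = 186/125, sense flips to −
signed output speed (× input speed) = -186/125

-186/125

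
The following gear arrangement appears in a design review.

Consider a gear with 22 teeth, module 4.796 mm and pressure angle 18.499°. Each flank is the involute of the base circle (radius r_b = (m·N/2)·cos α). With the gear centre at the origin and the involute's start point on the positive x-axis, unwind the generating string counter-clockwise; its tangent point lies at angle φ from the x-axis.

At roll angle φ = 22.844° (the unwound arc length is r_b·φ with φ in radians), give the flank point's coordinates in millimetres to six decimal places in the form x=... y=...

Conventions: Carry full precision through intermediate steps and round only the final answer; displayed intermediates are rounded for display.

topology: single-mesh involute geometry — m = 4.796, N = 22
pitch radius r_p = m·N/2 = 4.796·22/2 = 52.756000
base radius r_b = r_p·cos α = 52.756000·cos 18.499° = 50.030055
roll angle φ = 22.844° = 0.39870301 rad
x = r_b·(cos φ + φ·sin φ) = 53.849906
y = r_b·(sin φ − φ·cos φ) = 1.040253

x=53.849906 y=1.040253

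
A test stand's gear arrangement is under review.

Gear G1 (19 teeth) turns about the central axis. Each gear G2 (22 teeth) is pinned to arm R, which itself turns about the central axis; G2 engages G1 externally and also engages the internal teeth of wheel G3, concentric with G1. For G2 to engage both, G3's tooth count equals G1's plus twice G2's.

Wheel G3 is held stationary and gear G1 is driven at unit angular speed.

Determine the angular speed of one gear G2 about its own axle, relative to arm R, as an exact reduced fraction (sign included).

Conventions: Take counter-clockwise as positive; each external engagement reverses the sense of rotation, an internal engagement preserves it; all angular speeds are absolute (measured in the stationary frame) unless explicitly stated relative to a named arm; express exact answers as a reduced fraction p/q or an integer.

recognized (axles ride arm R): planetary set, 19/22/63 teeth
ring teeth: 19 + 2·22 = 63
19(ω_sun−ω_arm) = −63(ω_ring−ω_arm),  ω_ring = 0, ω_sun = 1
19(1−ω_arm) = −63(0−ω_arm)  ⇒  82·ω_arm = 19  ⇒  ω_arm = 19/82
sun–planet mesh: 19·(1−19/82) = −22·(ω_p−ω_arm)  ⇒  ω_p−ω_arm = -1197/1804
exact speed ratio = -1197/1804

-1197/1804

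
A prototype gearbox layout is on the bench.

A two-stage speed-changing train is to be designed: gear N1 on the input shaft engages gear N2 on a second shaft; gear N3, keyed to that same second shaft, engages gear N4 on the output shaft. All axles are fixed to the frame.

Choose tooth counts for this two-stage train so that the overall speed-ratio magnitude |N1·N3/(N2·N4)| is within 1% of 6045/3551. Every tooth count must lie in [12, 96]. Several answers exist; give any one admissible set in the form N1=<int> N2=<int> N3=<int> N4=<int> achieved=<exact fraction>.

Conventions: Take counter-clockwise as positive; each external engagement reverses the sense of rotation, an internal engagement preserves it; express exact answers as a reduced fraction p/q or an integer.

N1=65 N2=53 N3=93 N4=67 achieved=6045/3551

topology: fixed-axis compound train — 2 stages, target 6045/3551
target = 6045/3551 in lowest terms: an exact hit needs N1·N3 = k·6045 and N2·N4 = k·3551 for one integer k, every count in [12, 96]; additionally prefer no 1:1 stage (N1 ≠ N2, N3 ≠ N4)
k = 1: N1·N3 = 6045 = 65·93, N2·N4 = 3551 = 53·67
achieved = 65·93/(53·67) = 6045/3551; |achieved − target| = 0 ≤ 1209/71020 ✓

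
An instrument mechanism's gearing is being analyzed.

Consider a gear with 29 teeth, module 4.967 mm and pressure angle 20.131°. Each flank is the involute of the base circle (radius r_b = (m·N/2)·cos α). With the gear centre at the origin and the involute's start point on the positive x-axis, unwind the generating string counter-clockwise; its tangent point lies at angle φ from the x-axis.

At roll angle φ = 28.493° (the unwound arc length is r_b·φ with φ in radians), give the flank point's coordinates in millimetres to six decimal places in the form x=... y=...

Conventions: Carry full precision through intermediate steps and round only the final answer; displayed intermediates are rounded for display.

x=75.473216 y=2.704159

class = single-mesh tooth geometry [base-circle involute, m = 4.967, 29T]
pitch radius r_p = m·N/2 = 4.967·29/2 = 72.021500
base radius r_b = r_p·cos α = 72.021500·cos 20.131° = 67.621575
roll angle φ = 28.493° = 0.49729666 rad
x = r_b·(cos φ + φ·sin φ) = 75.473216
y = r_b·(sin φ − φ·cos φ) = 2.704159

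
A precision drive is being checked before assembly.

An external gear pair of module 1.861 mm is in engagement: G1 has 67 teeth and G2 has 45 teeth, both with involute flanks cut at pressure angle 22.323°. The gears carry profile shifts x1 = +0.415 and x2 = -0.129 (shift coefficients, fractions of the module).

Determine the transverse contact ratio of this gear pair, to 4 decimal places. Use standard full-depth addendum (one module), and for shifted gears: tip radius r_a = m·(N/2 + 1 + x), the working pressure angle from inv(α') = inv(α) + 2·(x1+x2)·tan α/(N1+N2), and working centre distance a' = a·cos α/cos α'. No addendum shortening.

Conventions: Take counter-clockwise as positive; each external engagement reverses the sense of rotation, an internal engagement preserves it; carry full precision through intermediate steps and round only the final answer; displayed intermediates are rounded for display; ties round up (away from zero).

recognized (one external pair, fixed centres): single-mesh tooth geometry, m = 1.861, N1 = 67, N2 = 45
base radii: r_b1 = 57.671311, r_b2 = 38.734463
tip radii: r_a1 = 64.976815, r_a2 = 43.493431
inv(α') = inv(22.323°) + 2·(+0.415-0.129)·tan α/(67+45) = 0.02308605  ⇒  α' = 23.01175°
a' = a·cos α / cos α' = 104.2160·cos 22.323°/cos 23.01175° = 104.740531
action lengths: √(r_a1²−r_b1²) = 29.933365, √(r_a2²−r_b2²) = 19.781808
base pitch p_b = π·m·cos α = 5.408351
CR = (29.933365 + 19.781808 − 104.740531·sin 23.01175°)/5.408351 = 1.621570
contact ratio ≈ 1.6216

1.6216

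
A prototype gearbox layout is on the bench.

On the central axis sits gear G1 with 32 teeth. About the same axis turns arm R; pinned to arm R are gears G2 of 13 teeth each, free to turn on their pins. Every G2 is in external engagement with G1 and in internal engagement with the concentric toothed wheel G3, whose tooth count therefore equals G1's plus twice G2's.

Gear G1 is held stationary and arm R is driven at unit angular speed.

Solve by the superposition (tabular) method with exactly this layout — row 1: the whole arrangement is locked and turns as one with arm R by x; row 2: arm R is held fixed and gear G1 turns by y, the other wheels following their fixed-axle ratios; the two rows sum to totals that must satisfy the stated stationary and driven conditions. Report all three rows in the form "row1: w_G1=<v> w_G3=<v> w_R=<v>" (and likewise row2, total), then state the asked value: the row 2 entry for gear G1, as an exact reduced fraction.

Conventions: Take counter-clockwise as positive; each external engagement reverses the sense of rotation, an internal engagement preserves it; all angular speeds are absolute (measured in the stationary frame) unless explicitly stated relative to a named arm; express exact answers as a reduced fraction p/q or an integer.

row1: w_G1=1 w_G3=1 w_R=1
row2: w_G1=-1 w_G3=16/29 w_R=0
total: w_G1=0 w_G3=45/29 w_R=1
asked value: -1

recognized (axles ride arm R): planetary set, 32/13/58 teeth
row 1: whole set turns with the arm by x
superposition row 2 [arm held]: sun y, ring −(32/58)·y, arm 0
boundary: total ω_sun = x + y = 0 and total ω_arm = x = 1  ⇒  y = -1, x = 1
row 2 ring = −(32/58)·(-1) = 16/29
totals (row 1 + row 2): sun 1 + (-1) = 0, ring 1 + 16/29 = 45/29, arm 1 + 0 = 1
asked cell (row2, sun) = -1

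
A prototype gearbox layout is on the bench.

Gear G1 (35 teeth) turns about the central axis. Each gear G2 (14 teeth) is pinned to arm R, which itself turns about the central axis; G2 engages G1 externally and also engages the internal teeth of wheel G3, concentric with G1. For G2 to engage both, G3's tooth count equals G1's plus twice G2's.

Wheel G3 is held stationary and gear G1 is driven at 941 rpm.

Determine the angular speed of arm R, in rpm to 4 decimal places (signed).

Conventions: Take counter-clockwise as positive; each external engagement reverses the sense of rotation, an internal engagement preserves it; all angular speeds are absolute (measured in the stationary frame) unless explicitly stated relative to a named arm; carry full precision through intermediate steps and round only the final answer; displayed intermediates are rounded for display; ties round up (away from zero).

recognized (axles ride arm R): planetary set, 35/14/63 teeth
normalise by the input: solve with ω_sun = 1, then scale by 941 rpm
ring teeth: 35 + 2·14 = 63
35(ω_sun−ω_arm) = −63(ω_ring−ω_arm),  ω_ring = 0, ω_sun = 1
35(1−ω_arm) = −63(0−ω_arm)  ⇒  98·ω_arm = 35  ⇒  ω_arm = 5/14
scale: ω_arm = 5/14 × 941 rpm = +336.0714 rpm

+336.0714 rpm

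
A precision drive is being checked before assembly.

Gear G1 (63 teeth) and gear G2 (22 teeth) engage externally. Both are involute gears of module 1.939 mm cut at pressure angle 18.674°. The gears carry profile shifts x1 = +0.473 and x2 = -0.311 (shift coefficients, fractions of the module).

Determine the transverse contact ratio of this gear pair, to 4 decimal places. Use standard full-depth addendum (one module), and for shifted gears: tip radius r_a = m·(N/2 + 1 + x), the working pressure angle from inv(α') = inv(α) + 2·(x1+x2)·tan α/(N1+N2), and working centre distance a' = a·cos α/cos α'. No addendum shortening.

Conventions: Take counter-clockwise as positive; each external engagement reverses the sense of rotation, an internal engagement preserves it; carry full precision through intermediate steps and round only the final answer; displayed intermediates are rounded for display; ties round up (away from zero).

topology: single-mesh involute geometry — m = 1.939, 63T/22T pair
base radii: r_b1 = 57.863063, r_b2 = 20.206149
tip radii: r_a1 = 63.934647, r_a2 = 22.664971
inv(α') = inv(18.674°) + 2·(+0.473-0.311)·tan α/(63+22) = 0.01334113  ⇒  α' = 19.29750°
a' = a·cos α / cos α' = 82.4075·cos 18.674°/cos 19.29750° = 82.716615
action lengths: √(r_a1²−r_b1²) = 27.193841, √(r_a2²−r_b2²) = 10.267057
base pitch p_b = π·m·cos α = 5.770863
CR = (27.193841 + 10.267057 − 82.716615·sin 19.29750°)/5.770863 = 1.754551
contact ratio ≈ 1.7546

1.7546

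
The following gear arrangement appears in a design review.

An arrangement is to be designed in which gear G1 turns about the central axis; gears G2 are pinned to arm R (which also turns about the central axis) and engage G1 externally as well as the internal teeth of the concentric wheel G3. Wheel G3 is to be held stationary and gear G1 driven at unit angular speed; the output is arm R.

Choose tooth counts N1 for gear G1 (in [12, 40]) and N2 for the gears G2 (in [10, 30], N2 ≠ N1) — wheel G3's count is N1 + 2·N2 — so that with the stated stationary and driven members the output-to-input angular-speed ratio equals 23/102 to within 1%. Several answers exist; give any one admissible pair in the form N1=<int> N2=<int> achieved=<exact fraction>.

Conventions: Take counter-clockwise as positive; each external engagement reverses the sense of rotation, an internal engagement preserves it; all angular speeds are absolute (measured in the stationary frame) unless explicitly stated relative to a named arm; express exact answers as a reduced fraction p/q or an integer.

class = planetary set [ratio 23/102 wanted; Willis about the carrier]
Willis with ω_ring = 0: ω_arm/ω_sun = N1/(N1+N3); set equal to 23/102  ⇒  N3/N1 = 1/(23/102) − 1 = 79/23
N3 = N1 + 2·N2  ⇒  N2/N1 = (N3/N1 − 1)/2 = (79/23 − 1)/2 = 28/23
smallest multiple with N1 ≥ 12 and N2 ≥ 10: k = 1  ⇒  N1 = 1·23 = 23, N2 = 1·28 = 28 (N1 ≤ 40, N2 ≤ 30, N2 ≠ N1 ✓), N3 = 23 + 2·28 = 79
check: N1/(N1+N3) with N1 = 23, N3 = 79 gives 23/102; |achieved − target| = 0 ≤ 23/10200 ✓

N1=23 N2=28 achieved=23/102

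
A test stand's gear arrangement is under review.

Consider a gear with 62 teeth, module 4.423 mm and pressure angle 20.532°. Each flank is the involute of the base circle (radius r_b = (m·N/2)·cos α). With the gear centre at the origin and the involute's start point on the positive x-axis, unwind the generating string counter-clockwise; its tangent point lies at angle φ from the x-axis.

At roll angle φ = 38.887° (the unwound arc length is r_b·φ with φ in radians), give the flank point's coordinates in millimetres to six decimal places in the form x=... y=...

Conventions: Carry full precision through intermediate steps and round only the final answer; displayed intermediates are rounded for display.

x=154.657441 y=12.774995

topology: single-mesh involute geometry — m = 4.423, N = 62
pitch radius r_p = m·N/2 = 4.423·62/2 = 137.113000
base radius r_b = r_p·cos α = 137.113000·cos 20.532° = 128.403096
roll angle φ = 38.887° = 0.67870619 rad
x = r_b·(cos φ + φ·sin φ) = 154.657441
y = r_b·(sin φ − φ·cos φ) = 12.774995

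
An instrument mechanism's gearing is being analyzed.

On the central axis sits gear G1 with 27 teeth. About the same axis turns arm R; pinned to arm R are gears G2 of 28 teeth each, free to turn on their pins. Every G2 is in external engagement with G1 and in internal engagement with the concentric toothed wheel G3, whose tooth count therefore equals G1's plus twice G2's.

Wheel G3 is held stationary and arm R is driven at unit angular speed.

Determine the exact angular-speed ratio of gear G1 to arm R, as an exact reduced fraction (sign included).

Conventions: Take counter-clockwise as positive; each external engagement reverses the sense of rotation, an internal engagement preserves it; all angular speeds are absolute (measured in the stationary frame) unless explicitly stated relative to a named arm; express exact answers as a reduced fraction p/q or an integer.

class = planetary set [G3 = 27+2·28 = 83; Willis about the carrier]
ring teeth: 27 + 2·28 = 83
27(ω_sun−ω_arm) = −83(ω_ring−ω_arm),  ω_ring = 0, ω_arm = 1
ω_sun = 1 − (83/27)(0−1) = 110/27
ω_out/ω_in = 110/27

110/27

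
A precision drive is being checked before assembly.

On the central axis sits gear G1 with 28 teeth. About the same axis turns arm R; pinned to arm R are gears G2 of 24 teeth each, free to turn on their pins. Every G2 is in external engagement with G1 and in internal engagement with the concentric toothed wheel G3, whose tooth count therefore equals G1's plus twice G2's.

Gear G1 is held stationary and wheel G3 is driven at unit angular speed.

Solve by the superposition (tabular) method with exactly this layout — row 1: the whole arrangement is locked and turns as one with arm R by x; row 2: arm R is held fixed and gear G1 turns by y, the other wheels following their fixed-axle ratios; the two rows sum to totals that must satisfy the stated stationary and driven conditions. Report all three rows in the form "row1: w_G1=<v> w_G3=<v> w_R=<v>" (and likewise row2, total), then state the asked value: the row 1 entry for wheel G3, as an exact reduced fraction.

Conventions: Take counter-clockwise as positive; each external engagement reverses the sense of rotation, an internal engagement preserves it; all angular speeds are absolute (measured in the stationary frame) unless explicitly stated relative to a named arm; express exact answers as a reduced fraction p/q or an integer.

row1: w_G1=19/26 w_G3=19/26 w_R=19/26
row2: w_G1=-19/26 w_G3=7/26 w_R=0
total: w_G1=0 w_G3=1 w_R=19/26
asked value: 19/26

recognized (axles ride arm R): planetary set, 28/24/76 teeth
superposition row 1 [locked train]: every member turns x
superposition row 2 [arm held]: sun y, ring −(28/76)·y, arm 0
boundary: total ω_sun = x + y = 0 and total ω_ring = x − (28/76)·y = 1  ⇒  y = -19/26, x = 19/26
row 2 ring = −(28/76)·(-19/26) = 7/26
totals (row 1 + row 2): sun 19/26 + (-19/26) = 0, ring 19/26 + 7/26 = 1, arm 19/26 + 0 = 19/26
asked cell (row1, ring) = 19/26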